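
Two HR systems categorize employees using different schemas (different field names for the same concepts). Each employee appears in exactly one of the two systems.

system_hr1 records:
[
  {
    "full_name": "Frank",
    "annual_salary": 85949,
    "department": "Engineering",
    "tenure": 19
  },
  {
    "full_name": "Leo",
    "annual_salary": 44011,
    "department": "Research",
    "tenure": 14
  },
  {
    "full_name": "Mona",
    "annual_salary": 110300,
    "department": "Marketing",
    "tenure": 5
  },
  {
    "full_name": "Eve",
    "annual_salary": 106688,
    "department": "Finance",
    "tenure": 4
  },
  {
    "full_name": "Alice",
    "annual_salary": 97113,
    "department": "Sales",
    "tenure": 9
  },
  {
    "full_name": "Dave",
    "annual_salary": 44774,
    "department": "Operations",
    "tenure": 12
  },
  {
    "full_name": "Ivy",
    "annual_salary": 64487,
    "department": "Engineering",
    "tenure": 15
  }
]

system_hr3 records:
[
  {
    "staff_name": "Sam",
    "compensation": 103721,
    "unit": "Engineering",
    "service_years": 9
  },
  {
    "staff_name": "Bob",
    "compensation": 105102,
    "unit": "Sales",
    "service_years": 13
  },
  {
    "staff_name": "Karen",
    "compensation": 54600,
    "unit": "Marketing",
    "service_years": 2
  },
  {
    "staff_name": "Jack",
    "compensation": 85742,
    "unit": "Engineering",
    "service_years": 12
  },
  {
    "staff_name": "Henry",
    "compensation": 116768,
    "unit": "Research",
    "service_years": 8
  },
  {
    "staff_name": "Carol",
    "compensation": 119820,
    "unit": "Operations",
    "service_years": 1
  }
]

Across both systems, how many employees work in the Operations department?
2

Schema mapping: "department" (system_hr1) = "unit" (system_hr3) = department

Operations employees in system_hr1: 1
Operations employees in system_hr3: 1

Total in Operations: 1 + 1 = 2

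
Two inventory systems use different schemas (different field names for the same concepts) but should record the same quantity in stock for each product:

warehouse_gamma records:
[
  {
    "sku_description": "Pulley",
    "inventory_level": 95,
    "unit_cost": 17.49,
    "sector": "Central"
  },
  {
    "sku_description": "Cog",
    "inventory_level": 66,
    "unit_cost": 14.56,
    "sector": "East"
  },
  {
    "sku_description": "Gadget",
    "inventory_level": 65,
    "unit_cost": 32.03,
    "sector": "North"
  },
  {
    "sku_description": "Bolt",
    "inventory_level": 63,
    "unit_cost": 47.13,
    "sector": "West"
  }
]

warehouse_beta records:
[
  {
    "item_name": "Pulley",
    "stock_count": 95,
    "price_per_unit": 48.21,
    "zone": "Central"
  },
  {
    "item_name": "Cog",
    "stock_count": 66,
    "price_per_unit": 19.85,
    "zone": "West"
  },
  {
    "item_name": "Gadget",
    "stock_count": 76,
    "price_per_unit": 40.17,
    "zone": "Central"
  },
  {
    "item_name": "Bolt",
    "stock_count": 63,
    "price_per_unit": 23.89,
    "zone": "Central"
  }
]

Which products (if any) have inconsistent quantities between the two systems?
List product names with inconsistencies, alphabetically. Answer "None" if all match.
Gadget

Schema mappings:
- "sku_description" (warehouse_gamma) = "item_name" (warehouse_beta) = product name
- "inventory_level" (warehouse_gamma) = "stock_count" (warehouse_beta) = quantity

Comparison:
  Pulley: 95 vs 95 - MATCH
  Cog: 66 vs 66 - MATCH
  Gadget: 65 vs 76 - MISMATCH
  Bolt: 63 vs 63 - MATCH

Products with inconsistencies: Gadget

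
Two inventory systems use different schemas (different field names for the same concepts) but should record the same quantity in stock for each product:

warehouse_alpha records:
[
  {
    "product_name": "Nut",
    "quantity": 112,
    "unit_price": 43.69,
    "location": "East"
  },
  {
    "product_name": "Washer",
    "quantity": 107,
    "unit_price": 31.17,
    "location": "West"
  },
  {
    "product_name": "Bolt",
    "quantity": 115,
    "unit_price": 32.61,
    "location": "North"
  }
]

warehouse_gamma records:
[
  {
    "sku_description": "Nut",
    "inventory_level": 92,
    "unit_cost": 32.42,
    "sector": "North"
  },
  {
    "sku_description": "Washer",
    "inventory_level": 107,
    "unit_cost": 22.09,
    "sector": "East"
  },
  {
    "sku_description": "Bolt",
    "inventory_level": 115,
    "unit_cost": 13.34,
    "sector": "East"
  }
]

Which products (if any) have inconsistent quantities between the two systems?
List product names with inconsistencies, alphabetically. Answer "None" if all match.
Nut

Schema mappings:
- "product_name" (warehouse_alpha) = "sku_description" (warehouse_gamma) = product name
- "quantity" (warehouse_alpha) = "inventory_level" (warehouse_gamma) = quantity

Comparison:
  Nut: 112 vs 92 - MISMATCH
  Washer: 107 vs 107 - MATCH
  Bolt: 115 vs 115 - MATCH

Products with inconsistencies: Nut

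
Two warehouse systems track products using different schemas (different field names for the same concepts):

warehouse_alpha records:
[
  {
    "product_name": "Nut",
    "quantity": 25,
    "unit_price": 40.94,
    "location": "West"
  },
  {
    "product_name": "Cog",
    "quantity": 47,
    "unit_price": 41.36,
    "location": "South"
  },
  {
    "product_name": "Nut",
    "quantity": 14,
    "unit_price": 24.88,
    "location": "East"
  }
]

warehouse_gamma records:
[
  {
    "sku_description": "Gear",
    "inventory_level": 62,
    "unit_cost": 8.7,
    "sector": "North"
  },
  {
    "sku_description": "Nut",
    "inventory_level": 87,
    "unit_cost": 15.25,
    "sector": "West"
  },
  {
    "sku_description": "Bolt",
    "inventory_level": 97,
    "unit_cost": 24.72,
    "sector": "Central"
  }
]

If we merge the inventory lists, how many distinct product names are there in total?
4

Schema mapping: "product_name" (warehouse_alpha) = "sku_description" (warehouse_gamma) = product name

Products in warehouse_alpha: ['Cog', 'Nut']
Products in warehouse_gamma: ['Bolt', 'Gear', 'Nut']

Union (unique products): ['Bolt', 'Cog', 'Gear', 'Nut']
Count: 4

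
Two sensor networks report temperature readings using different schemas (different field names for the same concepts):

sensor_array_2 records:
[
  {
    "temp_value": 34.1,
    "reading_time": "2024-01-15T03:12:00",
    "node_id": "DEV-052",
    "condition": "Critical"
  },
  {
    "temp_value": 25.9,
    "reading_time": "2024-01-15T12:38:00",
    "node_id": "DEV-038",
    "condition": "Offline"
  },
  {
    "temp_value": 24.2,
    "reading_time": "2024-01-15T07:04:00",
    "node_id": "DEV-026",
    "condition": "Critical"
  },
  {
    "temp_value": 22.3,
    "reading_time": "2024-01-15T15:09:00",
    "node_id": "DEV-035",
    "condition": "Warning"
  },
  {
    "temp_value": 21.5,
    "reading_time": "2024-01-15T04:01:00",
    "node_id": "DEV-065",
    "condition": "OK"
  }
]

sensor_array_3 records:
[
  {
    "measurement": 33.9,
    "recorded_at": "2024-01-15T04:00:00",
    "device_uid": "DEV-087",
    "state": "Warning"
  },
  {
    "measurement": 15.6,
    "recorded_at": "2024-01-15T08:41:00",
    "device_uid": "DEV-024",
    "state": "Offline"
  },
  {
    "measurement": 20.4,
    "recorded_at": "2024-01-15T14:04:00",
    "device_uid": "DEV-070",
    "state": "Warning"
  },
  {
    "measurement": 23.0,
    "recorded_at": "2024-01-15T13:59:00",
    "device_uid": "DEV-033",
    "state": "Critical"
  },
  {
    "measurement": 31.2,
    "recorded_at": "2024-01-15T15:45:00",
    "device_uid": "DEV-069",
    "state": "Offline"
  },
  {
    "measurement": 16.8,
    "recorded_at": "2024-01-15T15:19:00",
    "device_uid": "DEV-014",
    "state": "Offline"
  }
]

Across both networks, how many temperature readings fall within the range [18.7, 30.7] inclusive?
6

Schema mapping: "temp_value" (sensor_array_2) = "measurement" (sensor_array_3) = temperature

Readings in [18.7, 30.7] from sensor_array_2: 4
Readings in [18.7, 30.7] from sensor_array_3: 2

Total count: 4 + 2 = 6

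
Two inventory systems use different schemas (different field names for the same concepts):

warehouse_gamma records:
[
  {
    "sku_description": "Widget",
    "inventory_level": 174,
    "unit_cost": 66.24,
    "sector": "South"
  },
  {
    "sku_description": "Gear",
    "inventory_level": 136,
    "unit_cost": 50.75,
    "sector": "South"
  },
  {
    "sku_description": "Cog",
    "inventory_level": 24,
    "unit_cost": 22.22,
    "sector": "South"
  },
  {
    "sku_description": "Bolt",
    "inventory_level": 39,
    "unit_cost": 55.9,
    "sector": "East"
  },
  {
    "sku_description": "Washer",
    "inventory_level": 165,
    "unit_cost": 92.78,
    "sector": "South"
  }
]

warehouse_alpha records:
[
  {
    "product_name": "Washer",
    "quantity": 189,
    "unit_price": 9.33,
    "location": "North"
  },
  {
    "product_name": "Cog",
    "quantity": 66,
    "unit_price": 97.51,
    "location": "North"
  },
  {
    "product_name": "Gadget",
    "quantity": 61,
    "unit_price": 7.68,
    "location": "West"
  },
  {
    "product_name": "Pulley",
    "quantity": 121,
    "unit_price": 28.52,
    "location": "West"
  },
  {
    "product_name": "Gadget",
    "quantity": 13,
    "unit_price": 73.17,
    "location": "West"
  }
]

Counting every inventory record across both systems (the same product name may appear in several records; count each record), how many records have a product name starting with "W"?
3

Schema mapping: "sku_description" (warehouse_gamma) = "product_name" (warehouse_alpha) = product name

Records with product name starting with "W" in warehouse_gamma: 2
Records with product name starting with "W" in warehouse_alpha: 1

Total: 2 + 1 = 3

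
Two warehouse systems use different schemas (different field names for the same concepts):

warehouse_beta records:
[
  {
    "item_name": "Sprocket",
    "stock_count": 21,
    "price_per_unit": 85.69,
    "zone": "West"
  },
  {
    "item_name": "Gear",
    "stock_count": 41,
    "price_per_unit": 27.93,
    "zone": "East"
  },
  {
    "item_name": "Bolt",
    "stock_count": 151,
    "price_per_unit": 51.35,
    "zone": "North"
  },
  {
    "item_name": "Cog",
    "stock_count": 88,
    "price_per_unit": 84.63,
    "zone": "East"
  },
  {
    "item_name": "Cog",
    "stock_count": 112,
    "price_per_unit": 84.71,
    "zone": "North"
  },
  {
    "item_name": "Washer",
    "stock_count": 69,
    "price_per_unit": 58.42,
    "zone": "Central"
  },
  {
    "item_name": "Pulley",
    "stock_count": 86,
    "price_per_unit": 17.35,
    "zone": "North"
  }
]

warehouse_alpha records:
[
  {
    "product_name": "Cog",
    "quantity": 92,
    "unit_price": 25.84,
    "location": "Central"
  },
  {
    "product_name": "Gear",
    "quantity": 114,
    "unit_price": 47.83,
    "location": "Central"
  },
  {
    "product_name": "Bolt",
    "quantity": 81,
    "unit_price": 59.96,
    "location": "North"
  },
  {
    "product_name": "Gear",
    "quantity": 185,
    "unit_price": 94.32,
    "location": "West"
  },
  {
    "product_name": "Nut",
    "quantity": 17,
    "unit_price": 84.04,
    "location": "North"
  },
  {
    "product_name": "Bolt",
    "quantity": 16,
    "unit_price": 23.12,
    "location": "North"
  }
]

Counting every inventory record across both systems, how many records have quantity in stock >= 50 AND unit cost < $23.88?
1

Schema mappings:
- "stock_count" (warehouse_beta) = "quantity" (warehouse_alpha) = quantity
- "price_per_unit" (warehouse_beta) = "unit_price" (warehouse_alpha) = unit cost

Records meeting both conditions in warehouse_beta: 1
Records meeting both conditions in warehouse_alpha: 0

Total: 1 + 0 = 1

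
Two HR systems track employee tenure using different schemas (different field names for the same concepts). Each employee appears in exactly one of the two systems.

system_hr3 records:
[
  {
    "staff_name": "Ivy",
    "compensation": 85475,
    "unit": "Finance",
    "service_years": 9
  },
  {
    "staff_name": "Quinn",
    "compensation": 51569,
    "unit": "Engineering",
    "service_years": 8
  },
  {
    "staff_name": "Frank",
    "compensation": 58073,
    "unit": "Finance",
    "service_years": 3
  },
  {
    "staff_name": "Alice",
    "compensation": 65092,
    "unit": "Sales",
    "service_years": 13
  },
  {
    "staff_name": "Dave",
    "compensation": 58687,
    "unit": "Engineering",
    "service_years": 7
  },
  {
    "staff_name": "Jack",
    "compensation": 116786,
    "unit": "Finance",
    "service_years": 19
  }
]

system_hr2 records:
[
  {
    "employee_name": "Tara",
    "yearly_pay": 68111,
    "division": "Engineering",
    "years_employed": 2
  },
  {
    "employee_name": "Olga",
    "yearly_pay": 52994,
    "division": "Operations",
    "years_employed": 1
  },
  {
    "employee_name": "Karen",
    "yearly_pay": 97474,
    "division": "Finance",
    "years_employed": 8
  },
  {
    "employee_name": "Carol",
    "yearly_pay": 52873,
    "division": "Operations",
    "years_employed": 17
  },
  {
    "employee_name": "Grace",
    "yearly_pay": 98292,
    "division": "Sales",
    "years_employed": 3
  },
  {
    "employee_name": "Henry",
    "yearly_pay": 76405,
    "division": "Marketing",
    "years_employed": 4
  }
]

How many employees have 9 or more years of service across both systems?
4

Reconcile schemas: "service_years" (system_hr3) = "years_employed" (system_hr2) = years of service

From system_hr3: 3 employees with >= 9 years
From system_hr2: 1 employees with >= 9 years

Total: 3 + 1 = 4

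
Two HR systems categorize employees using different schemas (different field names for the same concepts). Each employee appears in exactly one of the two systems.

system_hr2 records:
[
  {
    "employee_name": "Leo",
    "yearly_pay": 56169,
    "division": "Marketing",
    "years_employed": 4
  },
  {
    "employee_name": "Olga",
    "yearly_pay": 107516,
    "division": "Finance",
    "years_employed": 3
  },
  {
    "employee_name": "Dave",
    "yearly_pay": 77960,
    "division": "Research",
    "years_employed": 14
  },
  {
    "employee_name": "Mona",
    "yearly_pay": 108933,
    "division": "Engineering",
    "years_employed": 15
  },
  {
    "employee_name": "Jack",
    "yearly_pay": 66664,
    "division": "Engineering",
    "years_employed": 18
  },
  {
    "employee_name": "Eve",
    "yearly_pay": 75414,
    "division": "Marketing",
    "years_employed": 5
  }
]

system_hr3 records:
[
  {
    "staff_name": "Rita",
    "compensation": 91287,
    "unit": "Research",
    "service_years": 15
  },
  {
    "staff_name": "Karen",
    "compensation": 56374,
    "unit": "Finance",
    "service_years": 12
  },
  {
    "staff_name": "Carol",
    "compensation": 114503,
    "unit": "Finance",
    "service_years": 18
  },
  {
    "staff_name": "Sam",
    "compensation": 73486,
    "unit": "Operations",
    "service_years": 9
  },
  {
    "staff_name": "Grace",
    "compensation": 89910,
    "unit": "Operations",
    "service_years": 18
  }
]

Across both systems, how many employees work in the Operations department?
2

Schema mapping: "division" (system_hr2) = "unit" (system_hr3) = department

Operations employees in system_hr2: 0
Operations employees in system_hr3: 2

Total in Operations: 0 + 2 = 2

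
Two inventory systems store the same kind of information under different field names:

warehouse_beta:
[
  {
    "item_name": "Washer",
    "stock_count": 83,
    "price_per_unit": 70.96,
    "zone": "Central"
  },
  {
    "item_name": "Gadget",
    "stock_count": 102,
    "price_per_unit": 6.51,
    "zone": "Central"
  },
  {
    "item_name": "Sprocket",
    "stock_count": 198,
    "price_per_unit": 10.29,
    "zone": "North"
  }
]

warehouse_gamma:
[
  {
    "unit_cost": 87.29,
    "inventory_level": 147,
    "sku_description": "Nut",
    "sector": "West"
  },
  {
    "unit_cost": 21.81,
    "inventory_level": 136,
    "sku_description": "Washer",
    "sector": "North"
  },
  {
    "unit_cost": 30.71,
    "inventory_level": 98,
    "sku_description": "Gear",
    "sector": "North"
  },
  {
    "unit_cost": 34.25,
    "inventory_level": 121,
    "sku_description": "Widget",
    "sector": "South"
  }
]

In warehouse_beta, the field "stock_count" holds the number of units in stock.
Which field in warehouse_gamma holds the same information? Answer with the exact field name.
inventory_level

In warehouse_beta, "stock_count" holds the number of units in stock.
The fields in warehouse_gamma are: "unit_cost", "inventory_level", "sku_description", "sector".
"inventory_level" is the match: the name refers to the same concept and its values are whole-number counts (e.g. 147, 136).
The other fields ("unit_cost", "sku_description", "sector") hold different kinds of data.

So "stock_count" in warehouse_beta corresponds to "inventory_level" in warehouse_gamma.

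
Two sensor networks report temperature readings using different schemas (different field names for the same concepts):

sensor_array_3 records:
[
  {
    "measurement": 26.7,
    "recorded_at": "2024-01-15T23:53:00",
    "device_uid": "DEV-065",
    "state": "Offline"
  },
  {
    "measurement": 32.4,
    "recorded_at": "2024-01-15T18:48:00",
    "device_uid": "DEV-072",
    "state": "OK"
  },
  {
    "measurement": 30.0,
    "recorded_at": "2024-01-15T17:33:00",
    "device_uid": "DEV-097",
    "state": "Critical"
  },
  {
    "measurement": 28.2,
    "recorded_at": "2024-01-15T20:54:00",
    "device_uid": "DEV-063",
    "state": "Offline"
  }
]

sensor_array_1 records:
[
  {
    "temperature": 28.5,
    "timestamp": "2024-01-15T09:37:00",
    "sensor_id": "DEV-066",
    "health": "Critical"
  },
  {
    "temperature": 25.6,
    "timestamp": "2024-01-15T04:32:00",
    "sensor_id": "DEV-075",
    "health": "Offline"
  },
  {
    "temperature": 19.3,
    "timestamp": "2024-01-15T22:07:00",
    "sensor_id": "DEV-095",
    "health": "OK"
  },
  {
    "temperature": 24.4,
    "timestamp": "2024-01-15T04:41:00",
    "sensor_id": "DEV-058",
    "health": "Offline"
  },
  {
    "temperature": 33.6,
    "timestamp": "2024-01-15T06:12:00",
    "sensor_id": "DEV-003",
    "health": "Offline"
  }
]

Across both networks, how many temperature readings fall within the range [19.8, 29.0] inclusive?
5

Schema mapping: "measurement" (sensor_array_3) = "temperature" (sensor_array_1) = temperature

Readings in [19.8, 29.0] from sensor_array_3: 2
Readings in [19.8, 29.0] from sensor_array_1: 3

Total count: 2 + 3 = 5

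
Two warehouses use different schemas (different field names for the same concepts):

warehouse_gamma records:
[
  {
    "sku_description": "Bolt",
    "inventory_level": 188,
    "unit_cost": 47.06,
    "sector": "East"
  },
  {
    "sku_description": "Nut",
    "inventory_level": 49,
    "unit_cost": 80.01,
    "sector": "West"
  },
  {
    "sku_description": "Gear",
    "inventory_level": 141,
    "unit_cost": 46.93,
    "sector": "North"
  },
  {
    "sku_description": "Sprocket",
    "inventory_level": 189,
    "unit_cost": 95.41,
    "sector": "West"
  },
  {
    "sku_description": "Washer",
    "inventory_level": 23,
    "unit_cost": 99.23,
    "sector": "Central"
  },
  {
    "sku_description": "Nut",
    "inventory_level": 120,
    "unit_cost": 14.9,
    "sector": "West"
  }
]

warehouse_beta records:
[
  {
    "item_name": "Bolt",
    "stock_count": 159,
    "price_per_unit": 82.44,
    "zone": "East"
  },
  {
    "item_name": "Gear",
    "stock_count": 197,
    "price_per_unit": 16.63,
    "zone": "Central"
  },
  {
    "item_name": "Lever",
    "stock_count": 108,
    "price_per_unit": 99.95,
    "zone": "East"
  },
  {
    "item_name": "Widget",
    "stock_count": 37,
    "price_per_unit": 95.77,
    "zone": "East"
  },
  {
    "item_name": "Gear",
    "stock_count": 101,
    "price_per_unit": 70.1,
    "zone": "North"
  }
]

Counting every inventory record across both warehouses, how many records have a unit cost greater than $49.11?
7

Schema mapping: "unit_cost" (warehouse_gamma) = "price_per_unit" (warehouse_beta) = unit cost

Records > $49.11 in warehouse_gamma: 3
Records > $49.11 in warehouse_beta: 4

Total count: 3 + 4 = 7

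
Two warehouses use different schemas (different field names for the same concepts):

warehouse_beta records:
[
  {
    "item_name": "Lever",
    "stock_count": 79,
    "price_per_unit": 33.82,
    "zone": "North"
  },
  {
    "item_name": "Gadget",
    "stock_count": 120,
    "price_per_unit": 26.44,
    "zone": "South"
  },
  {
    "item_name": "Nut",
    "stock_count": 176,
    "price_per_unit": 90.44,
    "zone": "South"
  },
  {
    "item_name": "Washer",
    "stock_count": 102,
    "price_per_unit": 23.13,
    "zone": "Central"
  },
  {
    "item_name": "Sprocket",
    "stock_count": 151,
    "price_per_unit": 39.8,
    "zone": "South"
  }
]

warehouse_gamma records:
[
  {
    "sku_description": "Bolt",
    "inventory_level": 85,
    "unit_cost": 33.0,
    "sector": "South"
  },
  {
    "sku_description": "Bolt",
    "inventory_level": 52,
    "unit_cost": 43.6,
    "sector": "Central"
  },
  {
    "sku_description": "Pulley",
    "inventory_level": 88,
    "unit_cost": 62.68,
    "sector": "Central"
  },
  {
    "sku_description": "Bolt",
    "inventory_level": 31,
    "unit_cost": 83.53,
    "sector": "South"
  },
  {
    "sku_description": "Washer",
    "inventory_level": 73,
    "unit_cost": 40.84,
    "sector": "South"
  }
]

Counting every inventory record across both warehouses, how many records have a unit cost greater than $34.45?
6

Schema mapping: "price_per_unit" (warehouse_beta) = "unit_cost" (warehouse_gamma) = unit cost

Records > $34.45 in warehouse_beta: 2
Records > $34.45 in warehouse_gamma: 4

Total count: 2 + 4 = 6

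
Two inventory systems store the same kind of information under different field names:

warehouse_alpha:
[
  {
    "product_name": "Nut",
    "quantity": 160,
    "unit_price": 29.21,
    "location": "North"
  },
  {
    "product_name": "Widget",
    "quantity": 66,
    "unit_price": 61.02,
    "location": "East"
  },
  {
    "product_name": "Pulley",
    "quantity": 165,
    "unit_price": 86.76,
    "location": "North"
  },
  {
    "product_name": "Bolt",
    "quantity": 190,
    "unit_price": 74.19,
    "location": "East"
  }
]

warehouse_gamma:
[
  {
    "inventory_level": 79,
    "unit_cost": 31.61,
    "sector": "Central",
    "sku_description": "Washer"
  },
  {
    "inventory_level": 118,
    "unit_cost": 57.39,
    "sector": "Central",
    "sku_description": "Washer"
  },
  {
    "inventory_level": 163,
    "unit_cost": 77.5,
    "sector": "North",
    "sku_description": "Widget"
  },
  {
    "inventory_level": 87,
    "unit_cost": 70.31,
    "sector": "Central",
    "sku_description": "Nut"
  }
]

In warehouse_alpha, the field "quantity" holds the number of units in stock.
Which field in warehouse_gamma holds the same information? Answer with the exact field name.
inventory_level

In warehouse_alpha, "quantity" holds the number of units in stock.
The fields in warehouse_gamma are: "inventory_level", "unit_cost", "sector", "sku_description".
"inventory_level" is the match: the name refers to the same concept and its values are whole-number counts (e.g. 79, 118).
The other fields ("unit_cost", "sector", "sku_description") hold different kinds of data.

So "quantity" in warehouse_alpha corresponds to "inventory_level" in warehouse_gamma.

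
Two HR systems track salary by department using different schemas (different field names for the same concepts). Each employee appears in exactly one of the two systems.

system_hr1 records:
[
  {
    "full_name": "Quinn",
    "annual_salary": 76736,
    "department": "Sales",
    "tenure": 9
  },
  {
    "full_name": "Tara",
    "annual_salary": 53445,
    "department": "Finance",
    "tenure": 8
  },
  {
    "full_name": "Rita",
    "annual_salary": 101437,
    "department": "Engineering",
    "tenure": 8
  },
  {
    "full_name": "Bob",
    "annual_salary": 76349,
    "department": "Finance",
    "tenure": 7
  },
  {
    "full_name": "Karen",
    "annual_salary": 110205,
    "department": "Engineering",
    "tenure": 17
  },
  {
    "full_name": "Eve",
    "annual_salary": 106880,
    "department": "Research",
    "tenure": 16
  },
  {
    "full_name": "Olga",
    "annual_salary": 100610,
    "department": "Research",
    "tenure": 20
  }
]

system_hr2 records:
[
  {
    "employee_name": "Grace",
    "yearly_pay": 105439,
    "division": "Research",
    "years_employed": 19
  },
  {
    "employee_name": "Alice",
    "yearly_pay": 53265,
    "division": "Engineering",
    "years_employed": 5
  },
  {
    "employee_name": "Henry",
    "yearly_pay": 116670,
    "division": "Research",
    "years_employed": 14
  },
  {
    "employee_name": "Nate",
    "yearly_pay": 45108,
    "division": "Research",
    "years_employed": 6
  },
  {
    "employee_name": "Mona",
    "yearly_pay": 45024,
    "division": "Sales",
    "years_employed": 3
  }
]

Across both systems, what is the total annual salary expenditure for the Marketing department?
0

Schema mappings:
- "department" (system_hr1) = "division" (system_hr2) = department
- "annual_salary" (system_hr1) = "yearly_pay" (system_hr2) = salary

Marketing salaries from system_hr1: 0
Marketing salaries from system_hr2: 0

Total: 0 + 0 = 0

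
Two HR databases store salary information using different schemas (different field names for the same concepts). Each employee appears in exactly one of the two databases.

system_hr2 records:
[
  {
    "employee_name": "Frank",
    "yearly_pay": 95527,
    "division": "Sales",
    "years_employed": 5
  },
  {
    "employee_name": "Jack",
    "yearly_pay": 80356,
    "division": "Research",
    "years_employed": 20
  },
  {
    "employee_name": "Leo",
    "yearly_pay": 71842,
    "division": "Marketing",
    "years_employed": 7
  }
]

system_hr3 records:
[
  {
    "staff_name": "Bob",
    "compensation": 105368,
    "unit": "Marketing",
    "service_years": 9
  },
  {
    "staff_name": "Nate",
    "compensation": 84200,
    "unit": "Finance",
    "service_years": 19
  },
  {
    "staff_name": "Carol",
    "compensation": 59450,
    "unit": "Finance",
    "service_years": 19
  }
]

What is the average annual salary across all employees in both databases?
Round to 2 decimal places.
82790.50

Schema mapping: "yearly_pay" (system_hr2) = "compensation" (system_hr3) = annual salary

All salaries: [95527, 80356, 71842, 105368, 84200, 59450]
Sum: 496743
Count: 6
Average: 496743 / 6 = 82790.50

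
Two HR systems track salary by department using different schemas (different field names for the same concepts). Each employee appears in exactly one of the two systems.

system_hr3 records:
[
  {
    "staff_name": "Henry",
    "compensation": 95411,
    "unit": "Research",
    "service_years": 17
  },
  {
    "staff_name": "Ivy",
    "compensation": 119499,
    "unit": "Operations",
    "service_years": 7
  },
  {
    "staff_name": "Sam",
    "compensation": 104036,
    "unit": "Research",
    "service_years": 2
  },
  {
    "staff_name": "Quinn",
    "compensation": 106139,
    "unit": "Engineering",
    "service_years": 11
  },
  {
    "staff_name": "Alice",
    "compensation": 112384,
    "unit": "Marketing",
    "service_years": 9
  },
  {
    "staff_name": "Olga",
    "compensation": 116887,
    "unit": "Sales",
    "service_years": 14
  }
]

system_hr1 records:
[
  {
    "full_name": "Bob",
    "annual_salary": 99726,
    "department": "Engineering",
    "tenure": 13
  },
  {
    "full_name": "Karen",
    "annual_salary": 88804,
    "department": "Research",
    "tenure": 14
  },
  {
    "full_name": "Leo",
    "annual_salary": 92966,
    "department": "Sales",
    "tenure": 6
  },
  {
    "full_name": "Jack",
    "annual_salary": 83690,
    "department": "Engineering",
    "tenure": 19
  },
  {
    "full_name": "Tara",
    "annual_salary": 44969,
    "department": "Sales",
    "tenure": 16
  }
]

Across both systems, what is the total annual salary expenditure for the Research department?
288251

Schema mappings:
- "unit" (system_hr3) = "department" (system_hr1) = department
- "compensation" (system_hr3) = "annual_salary" (system_hr1) = salary

Research salaries from system_hr3: 199447
Research salaries from system_hr1: 88804

Total: 199447 + 88804 = 288251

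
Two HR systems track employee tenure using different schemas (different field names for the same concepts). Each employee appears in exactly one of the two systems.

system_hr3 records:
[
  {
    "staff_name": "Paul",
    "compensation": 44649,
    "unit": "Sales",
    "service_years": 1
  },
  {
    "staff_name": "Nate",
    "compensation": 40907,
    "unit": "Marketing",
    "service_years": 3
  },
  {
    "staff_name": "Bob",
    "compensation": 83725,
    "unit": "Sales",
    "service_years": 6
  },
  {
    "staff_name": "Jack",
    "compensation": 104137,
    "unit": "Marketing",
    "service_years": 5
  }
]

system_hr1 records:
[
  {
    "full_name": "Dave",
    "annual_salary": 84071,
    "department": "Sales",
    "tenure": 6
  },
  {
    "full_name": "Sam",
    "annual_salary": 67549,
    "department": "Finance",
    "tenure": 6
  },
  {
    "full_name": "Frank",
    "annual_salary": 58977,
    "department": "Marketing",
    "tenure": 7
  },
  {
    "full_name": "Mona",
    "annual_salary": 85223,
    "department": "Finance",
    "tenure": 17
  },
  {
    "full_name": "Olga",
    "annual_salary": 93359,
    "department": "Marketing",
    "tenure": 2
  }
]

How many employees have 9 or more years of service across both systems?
1

Reconcile schemas: "service_years" (system_hr3) = "tenure" (system_hr1) = years of service

From system_hr3: 0 employees with >= 9 years
From system_hr1: 1 employees with >= 9 years

Total: 0 + 1 = 1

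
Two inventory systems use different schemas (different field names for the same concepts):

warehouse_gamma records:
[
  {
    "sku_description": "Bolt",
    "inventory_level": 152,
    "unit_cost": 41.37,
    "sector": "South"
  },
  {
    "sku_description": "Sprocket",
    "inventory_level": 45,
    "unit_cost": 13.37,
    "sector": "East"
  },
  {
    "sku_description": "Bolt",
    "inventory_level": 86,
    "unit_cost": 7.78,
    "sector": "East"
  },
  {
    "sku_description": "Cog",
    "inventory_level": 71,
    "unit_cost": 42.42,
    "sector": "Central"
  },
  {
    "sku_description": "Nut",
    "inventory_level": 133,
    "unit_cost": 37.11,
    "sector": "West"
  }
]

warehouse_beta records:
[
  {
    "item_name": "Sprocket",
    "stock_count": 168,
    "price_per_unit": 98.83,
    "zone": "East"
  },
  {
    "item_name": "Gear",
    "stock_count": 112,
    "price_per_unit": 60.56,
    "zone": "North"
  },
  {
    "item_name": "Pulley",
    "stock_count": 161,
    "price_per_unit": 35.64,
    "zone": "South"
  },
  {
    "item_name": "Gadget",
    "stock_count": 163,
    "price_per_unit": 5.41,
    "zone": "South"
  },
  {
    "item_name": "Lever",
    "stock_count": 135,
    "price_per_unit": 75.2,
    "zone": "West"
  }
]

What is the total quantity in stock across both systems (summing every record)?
1226

To reconcile these schemas, identify the field holding the quantity in stock in each system:
1. In warehouse_gamma it is "inventory_level"
2. In warehouse_beta it is "stock_count"

From warehouse_gamma: 152 + 45 + 86 + 71 + 133 = 487
From warehouse_beta: 168 + 112 + 161 + 163 + 135 = 739

Total: 487 + 739 = 1226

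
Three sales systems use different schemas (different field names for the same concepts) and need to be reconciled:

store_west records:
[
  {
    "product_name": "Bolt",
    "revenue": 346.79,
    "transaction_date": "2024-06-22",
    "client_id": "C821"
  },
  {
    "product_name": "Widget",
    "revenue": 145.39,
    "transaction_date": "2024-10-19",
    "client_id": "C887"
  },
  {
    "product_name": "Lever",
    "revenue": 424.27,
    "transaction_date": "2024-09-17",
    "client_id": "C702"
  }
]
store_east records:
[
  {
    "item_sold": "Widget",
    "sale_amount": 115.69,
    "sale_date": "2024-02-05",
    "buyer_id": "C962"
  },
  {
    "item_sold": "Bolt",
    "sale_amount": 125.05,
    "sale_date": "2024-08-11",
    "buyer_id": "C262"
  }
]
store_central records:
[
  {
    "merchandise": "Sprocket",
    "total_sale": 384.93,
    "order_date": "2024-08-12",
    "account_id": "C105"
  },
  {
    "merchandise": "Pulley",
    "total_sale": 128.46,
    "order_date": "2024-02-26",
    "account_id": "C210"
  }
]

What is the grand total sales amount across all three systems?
1670.58

Schema reconciliation - all amount fields map to sale amount:

store_west (revenue): 916.45
store_east (sale_amount): 240.74
store_central (total_sale): 513.39

Grand total: 1670.58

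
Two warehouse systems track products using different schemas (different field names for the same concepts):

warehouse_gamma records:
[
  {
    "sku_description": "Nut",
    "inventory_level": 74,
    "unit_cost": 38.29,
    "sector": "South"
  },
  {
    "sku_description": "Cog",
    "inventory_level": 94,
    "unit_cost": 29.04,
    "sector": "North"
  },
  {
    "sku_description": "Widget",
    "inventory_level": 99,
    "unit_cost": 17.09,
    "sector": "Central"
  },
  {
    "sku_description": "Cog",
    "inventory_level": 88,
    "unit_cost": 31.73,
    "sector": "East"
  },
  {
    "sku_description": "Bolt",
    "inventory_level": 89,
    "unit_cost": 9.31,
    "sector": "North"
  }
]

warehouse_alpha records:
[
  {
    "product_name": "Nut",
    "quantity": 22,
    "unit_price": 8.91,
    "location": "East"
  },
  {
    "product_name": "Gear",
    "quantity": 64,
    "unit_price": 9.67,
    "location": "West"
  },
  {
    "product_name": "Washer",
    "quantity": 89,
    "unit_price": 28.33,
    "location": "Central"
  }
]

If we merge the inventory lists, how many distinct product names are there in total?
6

Schema mapping: "sku_description" (warehouse_gamma) = "product_name" (warehouse_alpha) = product name

Products in warehouse_gamma: ['Bolt', 'Cog', 'Nut', 'Widget']
Products in warehouse_alpha: ['Gear', 'Nut', 'Washer']

Union (unique products): ['Bolt', 'Cog', 'Gear', 'Nut', 'Washer', 'Widget']
Count: 6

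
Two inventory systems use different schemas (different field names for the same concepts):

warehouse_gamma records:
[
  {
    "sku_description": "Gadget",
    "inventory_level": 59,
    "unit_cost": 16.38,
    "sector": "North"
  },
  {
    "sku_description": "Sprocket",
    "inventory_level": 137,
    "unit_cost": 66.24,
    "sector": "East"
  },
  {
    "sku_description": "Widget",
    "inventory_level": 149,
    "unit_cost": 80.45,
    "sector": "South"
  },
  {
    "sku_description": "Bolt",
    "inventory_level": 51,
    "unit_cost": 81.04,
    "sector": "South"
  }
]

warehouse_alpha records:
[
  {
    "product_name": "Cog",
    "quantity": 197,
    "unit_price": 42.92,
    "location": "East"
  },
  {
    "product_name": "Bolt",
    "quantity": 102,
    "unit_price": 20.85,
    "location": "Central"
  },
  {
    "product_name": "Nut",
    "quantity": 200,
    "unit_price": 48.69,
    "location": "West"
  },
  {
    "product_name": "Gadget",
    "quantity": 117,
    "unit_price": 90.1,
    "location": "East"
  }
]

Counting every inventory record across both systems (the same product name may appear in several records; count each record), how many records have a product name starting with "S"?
1

Schema mapping: "sku_description" (warehouse_gamma) = "product_name" (warehouse_alpha) = product name

Records with product name starting with "S" in warehouse_gamma: 1
Records with product name starting with "S" in warehouse_alpha: 0

Total: 1 + 0 = 1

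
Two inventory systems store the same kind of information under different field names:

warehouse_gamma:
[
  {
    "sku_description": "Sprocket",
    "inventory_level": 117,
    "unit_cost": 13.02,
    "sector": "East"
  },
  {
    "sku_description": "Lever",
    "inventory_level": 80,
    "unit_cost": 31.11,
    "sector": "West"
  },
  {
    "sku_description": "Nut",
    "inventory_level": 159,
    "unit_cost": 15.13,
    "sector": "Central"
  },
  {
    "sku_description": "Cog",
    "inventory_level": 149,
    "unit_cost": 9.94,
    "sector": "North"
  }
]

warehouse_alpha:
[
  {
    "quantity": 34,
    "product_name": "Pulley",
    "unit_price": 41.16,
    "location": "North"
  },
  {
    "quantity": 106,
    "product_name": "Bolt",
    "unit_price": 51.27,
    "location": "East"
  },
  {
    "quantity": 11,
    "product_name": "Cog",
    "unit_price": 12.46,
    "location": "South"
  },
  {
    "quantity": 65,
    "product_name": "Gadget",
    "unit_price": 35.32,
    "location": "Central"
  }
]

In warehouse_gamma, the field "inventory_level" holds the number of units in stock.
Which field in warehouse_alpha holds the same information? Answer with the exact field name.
quantity

In warehouse_gamma, "inventory_level" holds the number of units in stock.
The fields in warehouse_alpha are: "quantity", "product_name", "unit_price", "location".
"quantity" is the match: the name refers to the same concept and its values are whole-number counts (e.g. 34, 106).
The other fields ("product_name", "unit_price", "location") hold different kinds of data.

So "inventory_level" in warehouse_gamma corresponds to "quantity" in warehouse_alpha.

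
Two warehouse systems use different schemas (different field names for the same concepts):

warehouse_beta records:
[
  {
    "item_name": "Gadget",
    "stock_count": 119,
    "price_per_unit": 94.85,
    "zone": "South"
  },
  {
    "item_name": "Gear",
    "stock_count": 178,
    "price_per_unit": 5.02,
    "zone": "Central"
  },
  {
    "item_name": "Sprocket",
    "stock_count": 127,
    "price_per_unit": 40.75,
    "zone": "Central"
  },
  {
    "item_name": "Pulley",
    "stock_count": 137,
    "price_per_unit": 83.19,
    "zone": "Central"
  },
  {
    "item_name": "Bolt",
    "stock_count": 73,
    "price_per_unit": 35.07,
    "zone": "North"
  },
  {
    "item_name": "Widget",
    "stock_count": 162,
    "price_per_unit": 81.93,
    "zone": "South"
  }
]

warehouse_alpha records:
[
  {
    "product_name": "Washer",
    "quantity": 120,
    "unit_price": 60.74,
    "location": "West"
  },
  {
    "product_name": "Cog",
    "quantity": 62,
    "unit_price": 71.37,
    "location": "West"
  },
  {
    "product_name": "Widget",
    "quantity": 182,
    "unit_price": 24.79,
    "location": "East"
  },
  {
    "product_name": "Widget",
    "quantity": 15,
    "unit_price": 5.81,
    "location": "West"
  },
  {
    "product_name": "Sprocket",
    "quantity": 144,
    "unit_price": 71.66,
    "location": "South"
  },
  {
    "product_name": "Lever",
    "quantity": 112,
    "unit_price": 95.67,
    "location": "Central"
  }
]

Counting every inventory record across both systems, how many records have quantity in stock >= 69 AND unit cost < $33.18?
2

Schema mappings:
- "stock_count" (warehouse_beta) = "quantity" (warehouse_alpha) = quantity
- "price_per_unit" (warehouse_beta) = "unit_price" (warehouse_alpha) = unit cost

Records meeting both conditions in warehouse_beta: 1
Records meeting both conditions in warehouse_alpha: 1

Total: 1 + 1 = 2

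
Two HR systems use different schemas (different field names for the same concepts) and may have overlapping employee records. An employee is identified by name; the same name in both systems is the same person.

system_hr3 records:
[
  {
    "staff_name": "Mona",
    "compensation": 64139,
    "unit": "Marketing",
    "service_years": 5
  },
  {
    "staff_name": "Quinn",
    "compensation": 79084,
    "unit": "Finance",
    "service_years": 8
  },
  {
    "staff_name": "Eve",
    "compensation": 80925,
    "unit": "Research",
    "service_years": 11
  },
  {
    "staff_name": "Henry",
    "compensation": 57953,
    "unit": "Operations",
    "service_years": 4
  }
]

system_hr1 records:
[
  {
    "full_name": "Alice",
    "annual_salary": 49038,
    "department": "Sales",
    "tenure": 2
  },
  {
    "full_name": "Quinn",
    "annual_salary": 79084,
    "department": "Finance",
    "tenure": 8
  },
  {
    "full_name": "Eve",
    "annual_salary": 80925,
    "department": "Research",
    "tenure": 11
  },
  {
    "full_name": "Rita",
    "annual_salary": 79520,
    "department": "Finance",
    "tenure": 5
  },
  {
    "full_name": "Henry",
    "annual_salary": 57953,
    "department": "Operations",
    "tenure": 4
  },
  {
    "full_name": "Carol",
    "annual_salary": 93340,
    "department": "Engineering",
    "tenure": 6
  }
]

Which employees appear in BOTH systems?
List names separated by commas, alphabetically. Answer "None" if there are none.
Eve, Henry, Quinn

Schema mapping: "staff_name" (system_hr3) = "full_name" (system_hr1) = employee name

Names in system_hr3: ['Eve', 'Henry', 'Mona', 'Quinn']
Names in system_hr1: ['Alice', 'Carol', 'Eve', 'Henry', 'Quinn', 'Rita']

Intersection: ['Eve', 'Henry', 'Quinn']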